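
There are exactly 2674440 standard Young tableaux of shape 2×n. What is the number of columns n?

14

Standard Young tableaux of shape 2×n are counted by C_n; 2674440 = C_14.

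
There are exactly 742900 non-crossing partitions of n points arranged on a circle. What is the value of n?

13

Non-crossing partitions of [n] are counted by C_n. Since C_13 = 742900, the index is 13.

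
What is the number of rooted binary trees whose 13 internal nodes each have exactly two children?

742900

The number of full binary trees on 13 internal nodes is the Catalan number C_13.
C_13 = C_12 · 2(2·12+1)/(12+2) = 208012 · 50/14 = 742900.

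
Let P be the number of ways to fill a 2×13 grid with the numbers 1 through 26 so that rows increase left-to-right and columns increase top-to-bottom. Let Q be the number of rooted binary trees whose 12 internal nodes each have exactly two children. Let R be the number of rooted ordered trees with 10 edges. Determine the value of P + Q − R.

Standard Young tableaux of shape 2×n are counted by C_n; here n = 13. So P = C_13 = 742900.
Full binary trees with n internal nodes are counted by C_n; here n = 12. So Q = C_12 = 208012.
A rooted plane tree with 10 edges has 11 nodes, and the count is C_10. So R = C_10 = 16796.
P + Q − R = 742900 + 208012 − 16796 = 934116.

934116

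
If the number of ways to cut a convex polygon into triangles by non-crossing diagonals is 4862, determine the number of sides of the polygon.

Triangulations of a convex m-gon are counted by C_{m−2}, and C_9 = 4862.
So m − 2 = 9, giving m = 11 sides.

11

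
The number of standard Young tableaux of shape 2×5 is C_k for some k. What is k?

5

Standard Young tableaux of shape 2×n are counted by C_n; here n = 5.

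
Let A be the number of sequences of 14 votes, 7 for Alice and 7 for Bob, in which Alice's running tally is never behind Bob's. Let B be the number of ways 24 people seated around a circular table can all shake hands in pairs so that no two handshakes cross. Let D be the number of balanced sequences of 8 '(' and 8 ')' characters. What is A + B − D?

207011

Reading a vote for the leader as '(' and for the other as ')' turns such a sequence into a balanced string of 7 pairs, so the count is C_7. So A = C_7 = 429.
Non-crossing handshake pairings of 2n people are counted by C_n; 24 people gives n = 12. So B = C_12 = 208012.
Balanced strings of n pairs of brackets are counted by C_n; here n = 8. So D = C_8 = 1430.
A + B − D = 429 + 208012 − 1430 = 207011.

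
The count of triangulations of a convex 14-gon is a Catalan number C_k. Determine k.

Triangulations of a convex m-gon are counted by C_{m−2}; with m = 14 this is C_12.

12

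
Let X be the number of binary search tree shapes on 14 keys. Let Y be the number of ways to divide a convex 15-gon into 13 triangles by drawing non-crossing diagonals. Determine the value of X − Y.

1931540

Rooted binary trees with 14 nodes (each child slot possibly empty) number C_14. So X = C_14 = 2674440.
The number of triangulations of a 15-gon is the Catalan number C_13 (index = sides − 2). So Y = C_13 = 742900.
X − Y = 2674440 − 742900 = 1931540.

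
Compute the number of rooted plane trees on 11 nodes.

Rooted ordered (plane) trees on m nodes have m−1 edges and are counted by C_{m−1}; m = 11 gives C_10.
C_10 = 16796.

16796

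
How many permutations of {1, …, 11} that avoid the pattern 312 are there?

58786

For any fixed pattern of length 3, the pattern-avoiding permutations of [11] number C_11.
C_11 = 58786.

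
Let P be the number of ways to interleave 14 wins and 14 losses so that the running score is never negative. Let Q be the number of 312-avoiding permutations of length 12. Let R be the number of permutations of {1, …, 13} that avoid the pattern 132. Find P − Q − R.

Reading a vote for the leader as '(' and for the other as ')' turns such a sequence into a balanced string of 14 pairs, so the count is C_14. So P = C_14 = 2674440.
Permutations of [n] avoiding any single length-3 pattern are counted by C_n; here n = 12. So Q = C_12 = 208012.
For any fixed pattern of length 3, the pattern-avoiding permutations of [13] number C_13. So R = C_13 = 742900.
P − Q − R = 2674440 − 208012 − 742900 = 1723528.

1723528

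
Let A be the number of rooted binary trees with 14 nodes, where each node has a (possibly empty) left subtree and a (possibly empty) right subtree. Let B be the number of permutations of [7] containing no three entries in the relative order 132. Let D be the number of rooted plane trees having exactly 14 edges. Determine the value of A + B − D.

Binary trees (left/right distinguished) on n nodes are counted by C_n; here n = 14. So A = C_14 = 2674440.
For any fixed pattern of length 3, the pattern-avoiding permutations of [7] number C_7. So B = C_7 = 429.
Rooted ordered trees with n edges are counted by C_n; here n = 14. So D = C_14 = 2674440.
A + B − D = 2674440 + 429 − 2674440 = 429.

429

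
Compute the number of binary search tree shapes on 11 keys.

There are C_n binary search tree shapes on n keys; with n = 11 that is C_11.
C_11 = C(22,11)/12 = 705432/12 = 58786.

58786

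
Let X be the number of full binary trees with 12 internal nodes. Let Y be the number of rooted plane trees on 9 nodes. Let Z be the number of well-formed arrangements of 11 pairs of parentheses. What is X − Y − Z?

147796

Full binary trees with n internal nodes are counted by C_n; here n = 12. So X = C_12 = 208012.
Rooted ordered (plane) trees on m nodes have m−1 edges and are counted by C_{m−1}; m = 9 gives C_8. So Y = C_8 = 1430.
Balanced strings of n pairs of brackets are counted by C_n; here n = 11. So Z = C_11 = 58786.
X − Y − Z = 208012 − 1430 − 58786 = 147796.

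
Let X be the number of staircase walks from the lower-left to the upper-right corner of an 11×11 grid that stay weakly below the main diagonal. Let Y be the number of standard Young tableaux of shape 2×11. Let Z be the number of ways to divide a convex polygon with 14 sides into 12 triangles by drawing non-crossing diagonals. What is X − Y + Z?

Sub-diagonal monotone paths from (0,0) to (11,11) biject with Dyck paths of semilength 11, giving C_11. So X = C_11 = 58786.
Standard Young tableaux of shape 2×n are counted by C_n; here n = 11. So Y = C_11 = 58786.
A convex 14-gon is triangulated into 12 triangles, and the number of such triangulations is the Catalan number C_{14−2} = C_12. So Z = C_12 = 208012.
X − Y + Z = 58786 − 58786 + 208012 = 208012.

208012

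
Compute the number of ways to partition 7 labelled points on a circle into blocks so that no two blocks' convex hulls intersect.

429

Non-crossing partitions of an n-element set are counted by C_n; here n = 7.
C_7 = C_6 · 2(2·6+1)/(6+2) = 132 · 26/8 = 429.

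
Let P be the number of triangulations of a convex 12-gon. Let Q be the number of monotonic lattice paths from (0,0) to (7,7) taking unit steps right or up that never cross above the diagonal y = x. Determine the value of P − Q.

16367

Triangulations of a convex m-gon are counted by C_{m−2}; with m = 12 this is C_10. So P = C_10 = 16796.
Monotone paths in an n×n grid that stay weakly below the diagonal are counted by C_n; here n = 7. So Q = C_7 = 429.
P − Q = 16796 − 429 = 16367.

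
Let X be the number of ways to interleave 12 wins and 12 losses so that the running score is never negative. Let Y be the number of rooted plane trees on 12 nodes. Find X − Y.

Ballot sequences with n votes each where one side never trails are Dyck words, counted by C_n; here n = 12. So X = C_12 = 208012.
Rooted ordered (plane) trees on m nodes have m−1 edges and are counted by C_{m−1}; m = 12 gives C_11. So Y = C_11 = 58786.
X − Y = 208012 − 58786 = 149226.

149226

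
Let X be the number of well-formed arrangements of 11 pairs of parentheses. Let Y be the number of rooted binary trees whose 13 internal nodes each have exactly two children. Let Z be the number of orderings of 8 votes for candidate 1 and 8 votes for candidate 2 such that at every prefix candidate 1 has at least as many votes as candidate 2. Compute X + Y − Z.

800256

With 11 pairs the number of balanced bracket strings is the Catalan number C_11. So X = C_11 = 58786.
The number of full binary trees on 13 internal nodes is the Catalan number C_13. So Y = C_13 = 742900.
Reading a vote for the leader as '(' and for the other as ')' turns such a sequence into a balanced string of 8 pairs, so the count is C_8. So Z = C_8 = 1430.
X + Y − Z = 58786 + 742900 − 1430 = 800256.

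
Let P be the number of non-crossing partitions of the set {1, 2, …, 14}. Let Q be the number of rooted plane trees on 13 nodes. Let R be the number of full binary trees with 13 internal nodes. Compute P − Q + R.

The non-crossing partitions of [14] form a lattice of size C_14. So P = C_14 = 2674440.
A rooted plane tree on 13 nodes has 12 edges, and such trees are counted by C_12. So Q = C_12 = 208012.
Full binary trees with n internal nodes are counted by C_n; here n = 13. So R = C_13 = 742900.
P − Q + R = 2674440 − 208012 + 742900 = 3209328.

3209328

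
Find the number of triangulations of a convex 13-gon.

A convex 13-gon is triangulated into 11 triangles, and the number of such triangulations is the Catalan number C_{13−2} = C_11.
C_11 = 58786.

58786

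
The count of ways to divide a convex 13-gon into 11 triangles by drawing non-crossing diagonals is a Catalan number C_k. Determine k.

Triangulations of a convex m-gon are counted by C_{m−2}; with m = 13 this is C_11.

11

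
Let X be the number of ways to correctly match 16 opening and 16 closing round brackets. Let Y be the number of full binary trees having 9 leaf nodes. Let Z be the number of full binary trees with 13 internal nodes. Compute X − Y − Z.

A balanced arrangement of 16 bracket pairs is a Dyck word of semilength 16, so the count is C_16. So X = C_16 = 35357670.
A full binary tree with L leaves has L−1 internal nodes and is counted by C_{L−1}; L = 9 gives C_8. So Y = C_8 = 1430.
The number of full binary trees on 13 internal nodes is the Catalan number C_13. So Z = C_13 = 742900.
X − Y − Z = 35357670 − 1430 − 742900 = 34613340.

34613340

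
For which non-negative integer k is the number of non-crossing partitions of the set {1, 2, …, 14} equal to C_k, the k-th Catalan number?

14

Non-crossing partitions of an n-element set are counted by C_n; here n = 14.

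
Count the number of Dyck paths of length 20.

16796

Paths of 10 up- and 10 down-steps that never dip below the axis are Dyck paths; their count is C_10.
C_10 = C_9 · 2(2·9+1)/(9+2) = 4862 · 38/11 = 16796.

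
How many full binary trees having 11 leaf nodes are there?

Full binary trees with 11 leaves have 11−1 = 10 internal nodes, so there are C_10 of them.
C_10 = C(20,10)/11 = 184756/11 = 16796.

16796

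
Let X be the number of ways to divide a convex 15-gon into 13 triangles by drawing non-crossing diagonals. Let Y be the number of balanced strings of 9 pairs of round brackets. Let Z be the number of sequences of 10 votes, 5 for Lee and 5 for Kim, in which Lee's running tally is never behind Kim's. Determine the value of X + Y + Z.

A convex 15-gon is triangulated into 13 triangles, and the number of such triangulations is the Catalan number C_{15−2} = C_13. So X = C_13 = 742900.
With 9 pairs the number of balanced bracket strings is the Catalan number C_9. So Y = C_9 = 4862.
Ballot sequences with n votes each where one side never trails are Dyck words, counted by C_n; here n = 5. So Z = C_5 = 42.
X + Y + Z = 742900 + 4862 + 42 = 747804.

747804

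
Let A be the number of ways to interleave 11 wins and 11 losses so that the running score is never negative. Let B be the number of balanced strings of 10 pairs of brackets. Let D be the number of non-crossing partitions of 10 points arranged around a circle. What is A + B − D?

58786

Reading a vote for the leader as '(' and for the other as ')' turns such a sequence into a balanced string of 11 pairs, so the count is C_11. So A = C_11 = 58786.
With 10 pairs the number of balanced bracket strings is the Catalan number C_10. So B = C_10 = 16796.
Non-crossing partitions of an n-element set are counted by C_n; here n = 10. So D = C_10 = 16796.
A + B − D = 58786 + 16796 − 16796 = 58786.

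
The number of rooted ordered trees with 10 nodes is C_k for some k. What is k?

9

Rooted ordered (plane) trees on m nodes have m−1 edges and are counted by C_{m−1}; m = 10 gives C_9.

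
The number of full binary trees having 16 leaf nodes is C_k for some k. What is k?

15

Full binary trees with 16 leaves have 16−1 = 15 internal nodes, so there are C_15 of them.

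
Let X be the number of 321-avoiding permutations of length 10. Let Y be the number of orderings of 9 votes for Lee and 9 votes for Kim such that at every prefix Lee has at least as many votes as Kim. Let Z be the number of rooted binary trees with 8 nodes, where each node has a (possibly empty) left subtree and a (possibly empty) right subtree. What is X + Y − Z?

20228

For any fixed pattern of length 3, the pattern-avoiding permutations of [10] number C_10. So X = C_10 = 16796.
Ballot sequences with n votes each where one side never trails are Dyck words, counted by C_n; here n = 9. So Y = C_9 = 4862.
Binary trees (left/right distinguished) on n nodes are counted by C_n; here n = 8. So Z = C_8 = 1430.
X + Y − Z = 16796 + 4862 − 1430 = 20228.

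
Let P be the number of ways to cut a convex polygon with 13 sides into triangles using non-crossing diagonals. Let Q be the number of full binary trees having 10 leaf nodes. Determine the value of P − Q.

53924

Triangulations of a convex m-gon are counted by C_{m−2}; with m = 13 this is C_11. So P = C_11 = 58786.
A full binary tree with L leaves has L−1 internal nodes and is counted by C_{L−1}; L = 10 gives C_9. So Q = C_9 = 4862.
P − Q = 58786 − 4862 = 53924.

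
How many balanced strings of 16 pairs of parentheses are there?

35357670

With 16 pairs the number of balanced bracket strings is the Catalan number C_16.
C_16 = C_15 · 2(2·15+1)/(15+2) = 9694845 · 62/17 = 35357670.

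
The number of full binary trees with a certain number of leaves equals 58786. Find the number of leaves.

12

Full binary trees with L leaves are counted by C_{L−1}; 58786 = C_11.
So the index is 11, and the number of leaves is 11 + 1 = 12.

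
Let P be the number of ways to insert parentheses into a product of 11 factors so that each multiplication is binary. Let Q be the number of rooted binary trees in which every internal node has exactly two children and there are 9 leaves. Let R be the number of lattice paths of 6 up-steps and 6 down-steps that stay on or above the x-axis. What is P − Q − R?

15234

Bracketing 11 factors into binary products is counted by C_{11−1} = C_10. So P = C_10 = 16796.
A full binary tree with L leaves has L−1 internal nodes and is counted by C_{L−1}; L = 9 gives C_8. So Q = C_8 = 1430.
Paths of 6 up- and 6 down-steps that never dip below the axis are Dyck paths; their count is C_6. So R = C_6 = 132.
P − Q − R = 16796 − 1430 − 132 = 15234.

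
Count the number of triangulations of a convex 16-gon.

2674440

The number of triangulations of a 16-gon is the Catalan number C_14 (index = sides − 2).
C_14 = C(28,14)/15 = 40116600/15 = 2674440.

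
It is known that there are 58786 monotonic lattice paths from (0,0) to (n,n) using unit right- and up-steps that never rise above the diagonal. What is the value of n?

Such diagonal-avoiding paths in an n×n grid are counted by C_n, and C_11 = 58786.

11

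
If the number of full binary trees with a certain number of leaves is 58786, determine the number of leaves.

12

Full binary trees with L leaves are counted by C_{L−1}. The Catalan number equal to 58786 is C_11.
So the index is 11, and the number of leaves is 11 + 1 = 12.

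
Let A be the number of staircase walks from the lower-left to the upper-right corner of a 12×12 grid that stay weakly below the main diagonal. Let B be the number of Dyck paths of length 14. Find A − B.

207583

Sub-diagonal monotone paths from (0,0) to (12,12) biject with Dyck paths of semilength 12, giving C_12. So A = C_12 = 208012.
A Dyck path with 7 up-steps and 7 down-steps has semilength 7, so there are C_7 of them. So B = C_7 = 429.
A − B = 208012 − 429 = 207583.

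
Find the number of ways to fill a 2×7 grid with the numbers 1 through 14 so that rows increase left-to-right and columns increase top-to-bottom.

429

Standard Young tableaux of shape 2×n are counted by C_n; here n = 7.
C_7 = C(14,7)/8 = 3432/8 = 429.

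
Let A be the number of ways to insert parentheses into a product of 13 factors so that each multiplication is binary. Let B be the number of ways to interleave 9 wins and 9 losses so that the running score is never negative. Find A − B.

203150

Parenthesizations of m factors correspond to full binary trees with m leaves, counted by C_{m−1}; m = 13 gives C_12. So A = C_12 = 208012.
Reading a vote for the leader as '(' and for the other as ')' turns such a sequence into a balanced string of 9 pairs, so the count is C_9. So B = C_9 = 4862.
A − B = 208012 − 4862 = 203150.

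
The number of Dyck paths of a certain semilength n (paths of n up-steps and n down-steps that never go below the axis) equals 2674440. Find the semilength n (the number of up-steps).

14

Dyck paths of semilength n are counted by C_n; 2674440 = C_14.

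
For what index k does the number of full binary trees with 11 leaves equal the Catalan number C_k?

Full binary trees with 11 leaves have 11−1 = 10 internal nodes, so there are C_10 of them.

10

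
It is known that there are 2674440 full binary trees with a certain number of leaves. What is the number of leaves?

Full binary trees with L leaves are counted by C_{L−1}; 2674440 = C_14.
So the index is 14, and the number of leaves is 14 + 1 = 15.

15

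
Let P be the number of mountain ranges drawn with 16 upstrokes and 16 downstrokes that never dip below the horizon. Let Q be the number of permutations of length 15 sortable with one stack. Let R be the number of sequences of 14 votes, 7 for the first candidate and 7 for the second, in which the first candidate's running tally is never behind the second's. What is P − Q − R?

25662396

Paths of 16 up- and 16 down-steps that never dip below the axis are Dyck paths; their count is C_16. So P = C_16 = 35357670.
Stack-sortable permutations are exactly the 231-avoiding ones, counted by C_n; here n = 15. So Q = C_15 = 9694845.
Reading a vote for the leader as '(' and for the other as ')' turns such a sequence into a balanced string of 7 pairs, so the count is C_7. So R = C_7 = 429.
P − Q − R = 35357670 − 9694845 − 429 = 25662396.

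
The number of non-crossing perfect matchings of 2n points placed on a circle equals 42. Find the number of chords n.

Non-crossing pairings of 2n points on a circle are counted by C_n, and C_5 = 42.

5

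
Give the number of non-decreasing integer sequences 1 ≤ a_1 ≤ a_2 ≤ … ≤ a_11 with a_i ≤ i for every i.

58786

Weakly increasing sequences with a_i ≤ i biject with Dyck paths of semilength 11, so there are C_11.
C_11 = C(22,11)/12 = 705432/12 = 58786.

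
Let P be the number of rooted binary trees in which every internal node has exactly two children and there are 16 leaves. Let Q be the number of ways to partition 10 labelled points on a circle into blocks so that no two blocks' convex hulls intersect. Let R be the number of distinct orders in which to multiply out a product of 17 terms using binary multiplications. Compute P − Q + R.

Full binary trees with 16 leaves have 16−1 = 15 internal nodes, so there are C_15 of them. So P = C_15 = 9694845.
Non-crossing partitions of an n-element set are counted by C_n; here n = 10. So Q = C_10 = 16796.
Parenthesizations of m factors correspond to full binary trees with m leaves, counted by C_{m−1}; m = 17 gives C_16. So R = C_16 = 35357670.
P − Q + R = 9694845 − 16796 + 35357670 = 45035719.

45035719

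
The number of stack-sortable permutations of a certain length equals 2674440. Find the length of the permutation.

14

Stack-sortable permutations of [n] are counted by C_n; 2674440 = C_14.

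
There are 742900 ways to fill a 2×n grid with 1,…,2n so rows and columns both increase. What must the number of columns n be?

Standard Young tableaux of shape 2×n are counted by C_n. The Catalan number equal to 742900 is C_13.

13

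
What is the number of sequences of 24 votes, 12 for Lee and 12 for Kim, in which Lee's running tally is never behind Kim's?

Ballot sequences with n votes each where one side never trails are Dyck words, counted by C_n; here n = 12.
C_12 = C_11 · 2(2·11+1)/(11+2) = 58786 · 46/13 = 208012.

208012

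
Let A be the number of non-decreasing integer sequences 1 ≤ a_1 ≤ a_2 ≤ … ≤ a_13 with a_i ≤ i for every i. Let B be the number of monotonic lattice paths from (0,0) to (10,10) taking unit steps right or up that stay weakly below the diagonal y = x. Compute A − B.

726104

Weakly increasing sequences with a_i ≤ i biject with Dyck paths of semilength 13, so there are C_13. So A = C_13 = 742900.
Monotone paths in an n×n grid that stay weakly below the diagonal are counted by C_n; here n = 10. So B = C_10 = 16796.
A − B = 742900 − 16796 = 726104.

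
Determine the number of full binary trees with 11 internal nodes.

The number of full binary trees on 11 internal nodes is the Catalan number C_11.
C_11 = C(22,11)/12 = 705432/12 = 58786.

58786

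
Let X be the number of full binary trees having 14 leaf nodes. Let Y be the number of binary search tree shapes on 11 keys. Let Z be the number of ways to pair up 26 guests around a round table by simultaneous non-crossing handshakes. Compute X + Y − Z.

58786

Full binary trees with 14 leaves have 14−1 = 13 internal nodes, so there are C_13 of them. So X = C_13 = 742900.
Rooted binary trees with 11 nodes (each child slot possibly empty) number C_11. So Y = C_11 = 58786.
Non-crossing handshake pairings of 2n people are counted by C_n; 26 people gives n = 13. So Z = C_13 = 742900.
X + Y − Z = 742900 + 58786 − 742900 = 58786.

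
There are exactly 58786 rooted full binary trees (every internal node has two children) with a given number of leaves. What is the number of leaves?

Full binary trees with L leaves are counted by C_{L−1}; 58786 = C_11.
So the index is 11, and the number of leaves is 11 + 1 = 12.

12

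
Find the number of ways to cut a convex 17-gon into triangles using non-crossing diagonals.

9694845

A convex 17-gon is triangulated into 15 triangles, and the number of such triangulations is the Catalan number C_{17−2} = C_15.
C_15 = 9694845.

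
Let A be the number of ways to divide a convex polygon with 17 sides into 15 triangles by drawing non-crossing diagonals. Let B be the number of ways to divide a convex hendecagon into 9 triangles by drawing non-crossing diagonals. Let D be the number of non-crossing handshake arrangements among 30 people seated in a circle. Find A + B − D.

4862

A convex 17-gon is triangulated into 15 triangles, and the number of such triangulations is the Catalan number C_{17−2} = C_15. So A = C_15 = 9694845.
Triangulations of a convex m-gon are counted by C_{m−2}; with m = 11 this is C_9. So B = C_9 = 4862.
Non-crossing handshake pairings of 2n people are counted by C_n; 30 people gives n = 15. So D = C_15 = 9694845.
A + B − D = 9694845 + 4862 − 9694845 = 4862.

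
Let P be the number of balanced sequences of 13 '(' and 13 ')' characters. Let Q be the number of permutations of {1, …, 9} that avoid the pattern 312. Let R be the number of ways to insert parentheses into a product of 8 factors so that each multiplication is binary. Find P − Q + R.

738467

A balanced arrangement of 13 bracket pairs is a Dyck word of semilength 13, so the count is C_13. So P = C_13 = 742900.
For any fixed pattern of length 3, the pattern-avoiding permutations of [9] number C_9. So Q = C_9 = 4862.
Parenthesizations of m factors correspond to full binary trees with m leaves, counted by C_{m−1}; m = 8 gives C_7. So R = C_7 = 429.
P − Q + R = 742900 − 4862 + 429 = 738467.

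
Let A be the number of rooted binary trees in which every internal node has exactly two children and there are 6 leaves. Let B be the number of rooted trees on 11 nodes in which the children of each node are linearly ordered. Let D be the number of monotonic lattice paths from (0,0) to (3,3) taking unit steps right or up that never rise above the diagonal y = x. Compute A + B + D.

Full binary trees with 6 leaves have 6−1 = 5 internal nodes, so there are C_5 of them. So A = C_5 = 42.
Rooted ordered (plane) trees on m nodes have m−1 edges and are counted by C_{m−1}; m = 11 gives C_10. So B = C_10 = 16796.
Monotone paths in an n×n grid that stay weakly below the diagonal are counted by C_n; here n = 3. So D = C_3 = 5.
A + B + D = 42 + 16796 + 5 = 16843.

16843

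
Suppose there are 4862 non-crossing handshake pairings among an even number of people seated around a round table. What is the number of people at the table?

Non-crossing handshake pairings of 2n people are counted by C_n. The Catalan number equal to 4862 is C_9.
So n = 9, and there are 2n = 18 people.

18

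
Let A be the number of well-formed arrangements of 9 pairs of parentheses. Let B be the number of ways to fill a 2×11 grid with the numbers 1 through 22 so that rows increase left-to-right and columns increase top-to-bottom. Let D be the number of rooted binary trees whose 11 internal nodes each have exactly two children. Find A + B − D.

Balanced strings of n pairs of brackets are counted by C_n; here n = 9. So A = C_9 = 4862.
By the hook-length formula (or a Dyck-path bijection), SYT of shape 2×11 number C_11. So B = C_11 = 58786.
Full binary trees with n internal nodes are counted by C_n; here n = 11. So D = C_11 = 58786.
A + B − D = 4862 + 58786 − 58786 = 4862.

4862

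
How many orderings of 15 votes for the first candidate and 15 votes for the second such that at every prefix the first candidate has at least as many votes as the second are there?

Ballot sequences with n votes each where one side never trails are Dyck words, counted by C_n; here n = 15.
C_15 = C(30,15)/16 = 155117520/16 = 9694845.

9694845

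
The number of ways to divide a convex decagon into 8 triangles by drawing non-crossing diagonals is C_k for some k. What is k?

8

Triangulations of a convex m-gon are counted by C_{m−2}; with m = 10 this is C_8.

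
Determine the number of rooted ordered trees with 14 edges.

2674440

A rooted plane tree with 14 edges has 15 nodes, and the count is C_14.
C_14 = C(28,14)/15 = 40116600/15 = 2674440.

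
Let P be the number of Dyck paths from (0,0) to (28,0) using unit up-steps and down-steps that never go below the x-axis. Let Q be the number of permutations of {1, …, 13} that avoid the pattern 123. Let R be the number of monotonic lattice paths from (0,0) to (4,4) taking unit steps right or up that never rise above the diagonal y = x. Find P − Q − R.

A Dyck path with 14 up-steps and 14 down-steps has semilength 14, so there are C_14 of them. So P = C_14 = 2674440.
For any fixed pattern of length 3, the pattern-avoiding permutations of [13] number C_13. So Q = C_13 = 742900.
Monotone paths in an n×n grid that stay weakly below the diagonal are counted by C_n; here n = 4. So R = C_4 = 14.
P − Q − R = 2674440 − 742900 − 14 = 1931526.

1931526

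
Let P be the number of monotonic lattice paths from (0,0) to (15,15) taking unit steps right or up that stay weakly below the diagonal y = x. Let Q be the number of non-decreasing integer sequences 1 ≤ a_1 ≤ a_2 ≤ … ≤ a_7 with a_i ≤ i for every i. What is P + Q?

9695274

Monotone paths in an n×n grid that stay weakly below the diagonal are counted by C_n; here n = 15. So P = C_15 = 9694845.
Weakly increasing sequences with a_i ≤ i biject with Dyck paths of semilength 7, so there are C_7. So Q = C_7 = 429.
P + Q = 9694845 + 429 = 9695274.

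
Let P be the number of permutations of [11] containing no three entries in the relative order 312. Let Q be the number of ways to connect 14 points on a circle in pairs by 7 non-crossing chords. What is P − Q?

Permutations of [n] avoiding any single length-3 pattern are counted by C_n; here n = 11. So P = C_11 = 58786.
Pairing 14 circle points by 7 non-crossing chords gives C_7 matchings. So Q = C_7 = 429.
P − Q = 58786 − 429 = 58357.

58357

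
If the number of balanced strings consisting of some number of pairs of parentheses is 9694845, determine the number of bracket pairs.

Balanced strings of n bracket-pairs are counted by C_n. The Catalan number equal to 9694845 is C_15.

15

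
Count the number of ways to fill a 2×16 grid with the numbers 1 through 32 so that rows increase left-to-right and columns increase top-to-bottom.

35357670

Standard Young tableaux of shape 2×n are counted by C_n; here n = 16.
C_16 = 35357670.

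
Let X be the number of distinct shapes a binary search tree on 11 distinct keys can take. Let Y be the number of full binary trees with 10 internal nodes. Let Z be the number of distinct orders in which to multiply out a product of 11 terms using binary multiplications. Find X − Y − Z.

25194

Binary trees (left/right distinguished) on n nodes are counted by C_n; here n = 11. So X = C_11 = 58786.
Full binary trees with n internal nodes are counted by C_n; here n = 10. So Y = C_10 = 16796.
Ways to associate a product of 11 factors correspond to binary trees on 11 leaves, so the count is C_10. So Z = C_10 = 16796.
X − Y − Z = 58786 − 16796 − 16796 = 25194.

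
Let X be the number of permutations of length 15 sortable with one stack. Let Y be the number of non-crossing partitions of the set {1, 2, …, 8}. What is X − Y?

By Knuth's characterisation, the stack-sortable permutations of length 15 are the 231-avoiders, numbering C_15. So X = C_15 = 9694845.
Non-crossing partitions of an n-element set are counted by C_n; here n = 8. So Y = C_8 = 1430.
X − Y = 9694845 − 1430 = 9693415.

9693415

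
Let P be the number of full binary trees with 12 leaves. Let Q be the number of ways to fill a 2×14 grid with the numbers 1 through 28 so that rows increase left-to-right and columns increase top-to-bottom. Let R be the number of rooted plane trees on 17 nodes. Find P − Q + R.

A full binary tree with L leaves has L−1 internal nodes and is counted by C_{L−1}; L = 12 gives C_11. So P = C_11 = 58786.
By the hook-length formula (or a Dyck-path bijection), SYT of shape 2×14 number C_14. So Q = C_14 = 2674440.
A rooted plane tree on 17 nodes has 16 edges, and such trees are counted by C_16. So R = C_16 = 35357670.
P − Q + R = 58786 − 2674440 + 35357670 = 32742016.

32742016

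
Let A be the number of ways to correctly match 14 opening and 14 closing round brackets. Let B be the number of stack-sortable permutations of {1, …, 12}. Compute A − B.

2466428

A balanced arrangement of 14 bracket pairs is a Dyck word of semilength 14, so the count is C_14. So A = C_14 = 2674440.
Stack-sortable permutations are exactly the 231-avoiding ones, counted by C_n; here n = 12. So B = C_12 = 208012.
A − B = 2674440 − 208012 = 2466428.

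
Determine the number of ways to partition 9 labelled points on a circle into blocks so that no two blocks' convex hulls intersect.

Non-crossing partitions of an n-element set are counted by C_n; here n = 9.
C_9 = C(18,9)/10 = 48620/10 = 4862.

4862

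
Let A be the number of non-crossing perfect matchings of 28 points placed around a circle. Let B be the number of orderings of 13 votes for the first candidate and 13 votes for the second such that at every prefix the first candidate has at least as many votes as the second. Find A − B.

1931540

Non-crossing perfect matchings of 2n points on a circle are counted by C_n; with 28 points, n = 14. So A = C_14 = 2674440.
Reading a vote for the leader as '(' and for the other as ')' turns such a sequence into a balanced string of 13 pairs, so the count is C_13. So B = C_13 = 742900.
A − B = 2674440 − 742900 = 1931540.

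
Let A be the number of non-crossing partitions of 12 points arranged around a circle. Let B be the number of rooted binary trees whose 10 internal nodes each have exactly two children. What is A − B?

191216

Non-crossing partitions of an n-element set are counted by C_n; here n = 12. So A = C_12 = 208012.
Full binary trees with n internal nodes are counted by C_n; here n = 10. So B = C_10 = 16796.
A − B = 208012 − 16796 = 191216.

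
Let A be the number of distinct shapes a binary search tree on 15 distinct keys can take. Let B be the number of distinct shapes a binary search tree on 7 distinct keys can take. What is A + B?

9695274

There are C_n binary search tree shapes on n keys; with n = 15 that is C_15. So A = C_15 = 9694845.
Binary trees (left/right distinguished) on n nodes are counted by C_n; here n = 7. So B = C_7 = 429.
A + B = 9694845 + 429 = 9695274.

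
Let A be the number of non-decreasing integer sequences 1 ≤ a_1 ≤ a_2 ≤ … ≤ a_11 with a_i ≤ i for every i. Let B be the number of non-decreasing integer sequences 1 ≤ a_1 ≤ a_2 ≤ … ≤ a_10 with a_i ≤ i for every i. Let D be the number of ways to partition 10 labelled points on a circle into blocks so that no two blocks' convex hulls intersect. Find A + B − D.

Such sub-staircase sequences of length n are counted by C_n; here n = 11. So A = C_11 = 58786.
Weakly increasing sequences with a_i ≤ i biject with Dyck paths of semilength 10, so there are C_10. So B = C_10 = 16796.
Non-crossing partitions of an n-element set are counted by C_n; here n = 10. So D = C_10 = 16796.
A + B − D = 58786 + 16796 − 16796 = 58786.

58786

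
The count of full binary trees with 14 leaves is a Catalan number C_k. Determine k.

13

Full binary trees with 14 leaves have 14−1 = 13 internal nodes, so there are C_13 of them.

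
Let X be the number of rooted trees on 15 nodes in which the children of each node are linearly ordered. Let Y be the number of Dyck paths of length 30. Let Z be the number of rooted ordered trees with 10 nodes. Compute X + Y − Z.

12364423

Rooted ordered (plane) trees on m nodes have m−1 edges and are counted by C_{m−1}; m = 15 gives C_14. So X = C_14 = 2674440.
Paths of 15 up- and 15 down-steps that never dip below the axis are Dyck paths; their count is C_15. So Y = C_15 = 9694845.
A rooted plane tree on 10 nodes has 9 edges, and such trees are counted by C_9. So Z = C_9 = 4862.
X + Y − Z = 2674440 + 9694845 − 4862 = 12364423.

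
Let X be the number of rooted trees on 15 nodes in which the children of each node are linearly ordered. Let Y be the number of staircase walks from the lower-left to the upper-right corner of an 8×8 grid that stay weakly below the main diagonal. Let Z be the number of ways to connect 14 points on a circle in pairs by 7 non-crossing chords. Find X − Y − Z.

A rooted plane tree on 15 nodes has 14 edges, and such trees are counted by C_14. So X = C_14 = 2674440.
Monotone paths in an n×n grid that stay weakly below the diagonal are counted by C_n; here n = 8. So Y = C_8 = 1430.
Non-crossing perfect matchings of 2n points on a circle are counted by C_n; with 14 points, n = 7. So Z = C_7 = 429.
X − Y − Z = 2674440 − 1430 − 429 = 2672581.

2672581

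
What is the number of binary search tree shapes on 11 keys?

Binary trees (left/right distinguished) on n nodes are counted by C_n; here n = 11.
C_11 = C_10 · 2(2·10+1)/(10+2) = 16796 · 42/12 = 58786.

58786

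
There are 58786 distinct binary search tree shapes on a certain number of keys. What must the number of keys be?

Binary search tree shapes on n keys are counted by C_n. Since C_11 = 58786, the index is 11.

11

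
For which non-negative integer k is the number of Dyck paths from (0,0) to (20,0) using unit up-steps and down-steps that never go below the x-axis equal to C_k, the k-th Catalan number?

10

Dyck paths of semilength n (length 2n) are counted by C_n; here n = 10.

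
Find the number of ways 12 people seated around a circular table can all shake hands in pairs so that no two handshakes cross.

Non-crossing handshake pairings of 2n people are counted by C_n; 12 people gives n = 6.
C_6 = C(12,6)/7 = 924/7 = 132.

132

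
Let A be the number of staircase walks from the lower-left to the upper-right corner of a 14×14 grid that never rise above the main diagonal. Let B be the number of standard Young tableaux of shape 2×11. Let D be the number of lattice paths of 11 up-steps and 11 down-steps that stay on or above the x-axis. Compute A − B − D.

2556868

Sub-diagonal monotone paths from (0,0) to (14,14) biject with Dyck paths of semilength 14, giving C_14. So A = C_14 = 2674440.
Standard Young tableaux of shape 2×n are counted by C_n; here n = 11. So B = C_11 = 58786.
A Dyck path with 11 up-steps and 11 down-steps has semilength 11, so there are C_11 of them. So D = C_11 = 58786.
A − B − D = 2674440 − 58786 − 58786 = 2556868.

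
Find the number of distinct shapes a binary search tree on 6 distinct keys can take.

132

Binary trees (left/right distinguished) on n nodes are counted by C_n; here n = 6.
C_6 = C(12,6)/7 = 924/7 = 132.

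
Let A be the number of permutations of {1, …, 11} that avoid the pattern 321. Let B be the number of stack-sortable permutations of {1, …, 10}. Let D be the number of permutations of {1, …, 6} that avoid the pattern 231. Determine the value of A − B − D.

Permutations of [n] avoiding any single length-3 pattern are counted by C_n; here n = 11. So A = C_11 = 58786.
By Knuth's characterisation, the stack-sortable permutations of length 10 are the 231-avoiders, numbering C_10. So B = C_10 = 16796.
For any fixed pattern of length 3, the pattern-avoiding permutations of [6] number C_6. So D = C_6 = 132.
A − B − D = 58786 − 16796 − 132 = 41858.

41858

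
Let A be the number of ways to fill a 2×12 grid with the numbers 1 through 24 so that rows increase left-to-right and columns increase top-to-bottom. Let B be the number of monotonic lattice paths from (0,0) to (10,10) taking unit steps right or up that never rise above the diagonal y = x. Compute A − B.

191216

By the hook-length formula (or a Dyck-path bijection), SYT of shape 2×12 number C_12. So A = C_12 = 208012.
Monotone paths in an n×n grid that stay weakly below the diagonal are counted by C_n; here n = 10. So B = C_10 = 16796.
A − B = 208012 − 16796 = 191216.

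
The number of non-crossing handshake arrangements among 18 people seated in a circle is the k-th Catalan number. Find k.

9

With 18 = 2·9 people, non-crossing handshake pairings are non-crossing perfect matchings on a circle, counted by C_9.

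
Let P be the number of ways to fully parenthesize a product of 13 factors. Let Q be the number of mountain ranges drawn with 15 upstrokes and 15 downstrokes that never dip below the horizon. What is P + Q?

Ways to associate a product of 13 factors correspond to binary trees on 13 leaves, so the count is C_12. So P = C_12 = 208012.
Paths of 15 up- and 15 down-steps that never dip below the axis are Dyck paths; their count is C_15. So Q = C_15 = 9694845.
P + Q = 208012 + 9694845 = 9902857.

9902857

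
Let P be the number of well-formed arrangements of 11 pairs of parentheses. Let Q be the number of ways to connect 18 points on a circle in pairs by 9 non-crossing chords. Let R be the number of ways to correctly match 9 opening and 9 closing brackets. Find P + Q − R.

58786

A balanced arrangement of 11 bracket pairs is a Dyck word of semilength 11, so the count is C_11. So P = C_11 = 58786.
Non-crossing perfect matchings of 2n points on a circle are counted by C_n; with 18 points, n = 9. So Q = C_9 = 4862.
With 9 pairs the number of balanced bracket strings is the Catalan number C_9. So R = C_9 = 4862.
P + Q − R = 58786 + 4862 − 4862 = 58786.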